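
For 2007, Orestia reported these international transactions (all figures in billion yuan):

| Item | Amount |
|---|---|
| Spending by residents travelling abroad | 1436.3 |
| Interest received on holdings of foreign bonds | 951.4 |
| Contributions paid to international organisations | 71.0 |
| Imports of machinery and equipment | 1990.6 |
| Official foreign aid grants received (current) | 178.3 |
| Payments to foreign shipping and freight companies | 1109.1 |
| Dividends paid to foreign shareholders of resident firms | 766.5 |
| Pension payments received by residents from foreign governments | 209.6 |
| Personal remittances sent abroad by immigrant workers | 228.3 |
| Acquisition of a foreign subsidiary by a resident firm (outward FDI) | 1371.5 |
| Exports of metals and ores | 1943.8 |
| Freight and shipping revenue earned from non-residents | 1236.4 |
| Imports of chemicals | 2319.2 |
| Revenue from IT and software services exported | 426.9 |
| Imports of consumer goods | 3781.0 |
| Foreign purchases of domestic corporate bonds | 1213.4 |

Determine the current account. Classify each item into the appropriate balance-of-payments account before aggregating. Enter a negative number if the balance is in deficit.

-6755.6

Goods: -2319.2 + 1943.8 - 3781.0 - 1990.6 = -6147.0
Services: -1436.3 + 426.9 + 1236.4 - 1109.1 = -882.1
Primary income: 951.4 - 766.5 = 184.9
Secondary income: 209.6 - 228.3 - 71.0 + 178.3 = 88.6
Current account = (-6147.0) + (-882.1) + 184.9 + 88.6 = -6755.6
(Excluded from the current account — financial account: acquisition of a foreign subsidiary by a resident firm (outward FDI) 1371.5, foreign purchases of domestic corporate bonds 1213.4.)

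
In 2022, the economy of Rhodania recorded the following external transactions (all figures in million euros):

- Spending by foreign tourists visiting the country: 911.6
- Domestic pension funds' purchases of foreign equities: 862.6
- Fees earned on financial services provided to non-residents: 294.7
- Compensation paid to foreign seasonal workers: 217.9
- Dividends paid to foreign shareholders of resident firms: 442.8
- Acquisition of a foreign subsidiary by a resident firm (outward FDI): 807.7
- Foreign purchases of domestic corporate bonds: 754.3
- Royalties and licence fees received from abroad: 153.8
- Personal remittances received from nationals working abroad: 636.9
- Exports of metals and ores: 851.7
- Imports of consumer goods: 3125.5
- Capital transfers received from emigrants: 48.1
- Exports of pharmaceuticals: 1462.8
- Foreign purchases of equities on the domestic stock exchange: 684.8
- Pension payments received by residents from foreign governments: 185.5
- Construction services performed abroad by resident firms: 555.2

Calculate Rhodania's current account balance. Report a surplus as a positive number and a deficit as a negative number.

1266.0

Goods: 1462.8 - 3125.5 + 851.7 = -811.0
Services: 555.2 + 153.8 + 294.7 + 911.6 = 1915.3
Primary income: -442.8 - 217.9 = -660.7
Secondary income: 636.9 + 185.5 = 822.4
Current account = (-811.0) + 1915.3 + (-660.7) + 822.4 = 1266.0
(Excluded from the current account — financial account: domestic pension funds' purchases of foreign equities 862.6, acquisition of a foreign subsidiary by a resident firm (outward FDI) 807.7, foreign purchases of domestic corporate bonds 754.3, foreign purchases of equities on the domestic stock exchange 684.8; capital account: capital transfers received from emigrants 48.1.)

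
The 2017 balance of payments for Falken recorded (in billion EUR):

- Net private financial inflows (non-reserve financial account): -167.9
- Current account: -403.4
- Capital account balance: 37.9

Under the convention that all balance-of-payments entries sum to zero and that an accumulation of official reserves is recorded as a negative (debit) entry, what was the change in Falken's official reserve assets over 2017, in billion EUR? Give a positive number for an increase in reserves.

Official reserve transactions balance = -((-403.4) + 37.9 + (-167.9)) = 533.4
An accumulation of reserves is recorded as a debit (negative entry), so the change in the stock of reserves is the negative of that balance.
Change in official reserves = -(533.4) = -533.4

-533.4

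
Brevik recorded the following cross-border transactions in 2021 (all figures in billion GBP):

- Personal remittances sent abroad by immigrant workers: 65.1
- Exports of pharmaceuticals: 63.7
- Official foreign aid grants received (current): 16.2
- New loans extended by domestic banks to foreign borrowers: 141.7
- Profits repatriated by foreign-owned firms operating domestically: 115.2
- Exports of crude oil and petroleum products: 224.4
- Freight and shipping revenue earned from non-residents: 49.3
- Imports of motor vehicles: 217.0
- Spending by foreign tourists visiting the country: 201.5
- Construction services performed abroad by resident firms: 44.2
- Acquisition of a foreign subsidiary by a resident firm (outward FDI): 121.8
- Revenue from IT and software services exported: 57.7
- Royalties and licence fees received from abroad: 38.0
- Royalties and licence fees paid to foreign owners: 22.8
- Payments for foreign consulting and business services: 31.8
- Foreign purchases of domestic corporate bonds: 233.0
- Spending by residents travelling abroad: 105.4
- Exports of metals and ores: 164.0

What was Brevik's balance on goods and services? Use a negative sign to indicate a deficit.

Goods: 224.4 + 164.0 + 63.7 - 217.0 = 235.1
Services: 201.5 - 31.8 + 49.3 + 44.2 - 105.4 + 38.0 + 57.7 - 22.8 = 230.7
Trade balance = 235.1 + 230.7 = 465.8
(Excluded from the trade balance — secondary income: personal remittances sent abroad by immigrant workers 65.1, official foreign aid grants received (current) 16.2; financial account: new loans extended by domestic banks to foreign borrowers 141.7, acquisition of a foreign subsidiary by a resident firm (outward FDI) 121.8, foreign purchases of domestic corporate bonds 233.0; primary income: profits repatriated by foreign-owned firms operating domestically 115.2.)

465.8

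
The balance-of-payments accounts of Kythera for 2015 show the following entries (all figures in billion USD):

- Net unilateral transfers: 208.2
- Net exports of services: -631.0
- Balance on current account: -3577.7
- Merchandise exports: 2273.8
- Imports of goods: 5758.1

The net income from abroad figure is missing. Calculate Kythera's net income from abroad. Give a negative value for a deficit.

329.4

Current account = goods balance + services balance + net primary income + net secondary income
Sum of the known components = -3907.1
Net income from abroad = CA - (known components) = -3577.7 - (-3907.1) = 329.4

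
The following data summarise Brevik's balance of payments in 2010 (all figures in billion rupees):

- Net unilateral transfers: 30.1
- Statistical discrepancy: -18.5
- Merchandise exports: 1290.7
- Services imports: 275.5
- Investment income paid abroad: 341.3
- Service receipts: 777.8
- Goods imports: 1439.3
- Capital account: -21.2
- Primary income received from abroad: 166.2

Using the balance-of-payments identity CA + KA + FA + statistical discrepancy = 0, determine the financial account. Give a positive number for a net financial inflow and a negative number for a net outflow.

Goods balance = 1290.7 - 1439.3 = -148.6
Services balance = 777.8 - 275.5 = 502.3
Trade balance (goods + services) = -148.6 + 502.3 = 353.7
Net primary income = 166.2 - 341.3 = -175.1
Net secondary income = 30.1
Current account = 353.7 + (-175.1) + 30.1 = 208.7
Financial account = -(208.7 + (-21.2) + (-18.5)) = -169.0

-169.0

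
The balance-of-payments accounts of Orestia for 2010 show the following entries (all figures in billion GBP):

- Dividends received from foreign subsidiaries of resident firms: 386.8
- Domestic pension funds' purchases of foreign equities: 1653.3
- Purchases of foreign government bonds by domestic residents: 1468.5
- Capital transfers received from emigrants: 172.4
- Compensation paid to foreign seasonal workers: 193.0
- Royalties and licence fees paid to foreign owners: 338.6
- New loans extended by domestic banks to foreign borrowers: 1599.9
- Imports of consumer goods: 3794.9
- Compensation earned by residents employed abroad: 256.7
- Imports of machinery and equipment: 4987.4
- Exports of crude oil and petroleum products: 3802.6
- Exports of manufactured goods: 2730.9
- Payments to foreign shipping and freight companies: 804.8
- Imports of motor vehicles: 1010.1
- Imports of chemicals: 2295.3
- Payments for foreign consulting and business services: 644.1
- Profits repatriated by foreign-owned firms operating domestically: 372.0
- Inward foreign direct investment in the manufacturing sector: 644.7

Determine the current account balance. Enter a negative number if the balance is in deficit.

-7263.2

Goods: -3794.9 - 1010.1 - 4987.4 + 3802.6 + 2730.9 - 2295.3 = -5554.2
Services: -644.1 - 804.8 - 338.6 = -1787.5
Primary income: 386.8 - 372.0 - 193.0 + 256.7 = 78.5
Current account = (-5554.2) + (-1787.5) + 78.5 = -7263.2
(Excluded from the current account — financial account: domestic pension funds' purchases of foreign equities 1653.3, purchases of foreign government bonds by domestic residents 1468.5, new loans extended by domestic banks to foreign borrowers 1599.9, inward foreign direct investment in the manufacturing sector 644.7; capital account: capital transfers received from emigrants 172.4.)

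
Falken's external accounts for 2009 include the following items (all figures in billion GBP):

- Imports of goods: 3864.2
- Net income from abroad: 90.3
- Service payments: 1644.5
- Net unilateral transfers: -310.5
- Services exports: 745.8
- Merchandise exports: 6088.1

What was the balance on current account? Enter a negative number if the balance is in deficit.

1105.0

Goods balance = 6088.1 - 3864.2 = 2223.9
Services balance = 745.8 - 1644.5 = -898.7
Trade balance (goods + services) = 2223.9 + (-898.7) = 1325.2
Net primary income = 90.3
Net secondary income = -310.5
Current account = 1325.2 + 90.3 + (-310.5) = 1105.0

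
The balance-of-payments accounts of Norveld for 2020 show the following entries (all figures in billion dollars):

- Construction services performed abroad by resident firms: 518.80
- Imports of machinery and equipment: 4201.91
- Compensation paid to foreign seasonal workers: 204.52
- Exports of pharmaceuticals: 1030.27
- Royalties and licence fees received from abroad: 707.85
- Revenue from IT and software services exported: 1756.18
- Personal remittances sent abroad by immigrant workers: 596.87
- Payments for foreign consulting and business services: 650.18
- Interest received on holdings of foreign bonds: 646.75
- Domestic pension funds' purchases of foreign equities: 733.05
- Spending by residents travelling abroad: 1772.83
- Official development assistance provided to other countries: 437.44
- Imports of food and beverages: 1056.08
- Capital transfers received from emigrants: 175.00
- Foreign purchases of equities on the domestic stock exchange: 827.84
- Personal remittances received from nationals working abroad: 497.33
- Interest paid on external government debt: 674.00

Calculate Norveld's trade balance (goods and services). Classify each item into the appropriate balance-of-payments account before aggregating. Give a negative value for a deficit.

-3667.90

Goods: -1056.08 + 1030.27 - 4201.91 = -4227.72
Services: 707.85 - 650.18 + 1756.18 + 518.80 - 1772.83 = 559.82
Trade balance = -4227.72 + 559.82 = -3667.90
(Excluded from the trade balance — primary income: compensation paid to foreign seasonal workers 204.52, interest received on holdings of foreign bonds 646.75, interest paid on external government debt 674.00; secondary income: personal remittances sent abroad by immigrant workers 596.87, official development assistance provided to other countries 437.44, personal remittances received from nationals working abroad 497.33; financial account: domestic pension funds' purchases of foreign equities 733.05, foreign purchases of equities on the domestic stock exchange 827.84; capital account: capital transfers received from emigrants 175.00.)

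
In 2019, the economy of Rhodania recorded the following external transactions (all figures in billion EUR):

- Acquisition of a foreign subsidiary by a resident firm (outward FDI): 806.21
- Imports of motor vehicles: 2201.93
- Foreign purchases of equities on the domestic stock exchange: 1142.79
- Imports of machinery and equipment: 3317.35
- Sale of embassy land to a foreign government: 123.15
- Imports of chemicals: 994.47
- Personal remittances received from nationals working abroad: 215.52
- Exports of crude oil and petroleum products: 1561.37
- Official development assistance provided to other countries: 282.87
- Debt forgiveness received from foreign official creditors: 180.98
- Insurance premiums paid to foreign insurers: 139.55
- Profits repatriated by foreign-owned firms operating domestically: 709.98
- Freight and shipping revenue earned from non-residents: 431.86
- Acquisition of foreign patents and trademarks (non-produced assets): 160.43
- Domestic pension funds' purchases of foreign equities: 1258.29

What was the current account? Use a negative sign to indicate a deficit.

-5437.40

Goods: -994.47 - 2201.93 - 3317.35 + 1561.37 = -4952.38
Services: -139.55 + 431.86 = 292.31
Primary income: -709.98
Secondary income: 215.52 - 282.87 = -67.35
Current account = (-4952.38) + 292.31 + (-709.98) + (-67.35) = -5437.40
(Excluded from the current account — financial account: acquisition of a foreign subsidiary by a resident firm (outward FDI) 806.21, foreign purchases of equities on the domestic stock exchange 1142.79, domestic pension funds' purchases of foreign equities 1258.29; capital account: sale of embassy land to a foreign government 123.15, debt forgiveness received from foreign official creditors 180.98, acquisition of foreign patents and trademarks (non-produced assets) 160.43.)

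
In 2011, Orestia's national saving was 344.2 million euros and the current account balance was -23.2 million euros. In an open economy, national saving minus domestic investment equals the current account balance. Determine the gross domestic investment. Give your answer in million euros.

367.4

S - I = CA (net lending to the rest of the world).
I = S - CA = 344.2 - (-23.2) = 367.4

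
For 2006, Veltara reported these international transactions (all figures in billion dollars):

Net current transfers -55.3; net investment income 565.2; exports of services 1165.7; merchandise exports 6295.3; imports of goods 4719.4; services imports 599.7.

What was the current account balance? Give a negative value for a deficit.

2651.8

Goods balance = 6295.3 - 4719.4 = 1575.9
Services balance = 1165.7 - 599.7 = 566.0
Trade balance (goods + services) = 1575.9 + 566.0 = 2141.9
Net primary income = 565.2
Net secondary income = -55.3
Current account = 2141.9 + 565.2 + (-55.3) = 2651.8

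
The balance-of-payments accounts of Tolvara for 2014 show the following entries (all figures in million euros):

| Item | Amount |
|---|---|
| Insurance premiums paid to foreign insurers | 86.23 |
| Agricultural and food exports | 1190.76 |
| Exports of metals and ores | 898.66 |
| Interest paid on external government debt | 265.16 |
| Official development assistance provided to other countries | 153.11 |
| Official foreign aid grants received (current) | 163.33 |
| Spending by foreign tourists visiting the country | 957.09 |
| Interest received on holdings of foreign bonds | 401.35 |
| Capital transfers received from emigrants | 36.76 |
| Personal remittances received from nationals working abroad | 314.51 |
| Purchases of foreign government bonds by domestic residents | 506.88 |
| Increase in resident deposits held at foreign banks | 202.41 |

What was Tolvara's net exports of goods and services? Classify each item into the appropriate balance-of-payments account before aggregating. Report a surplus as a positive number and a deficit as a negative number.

Goods: 1190.76 + 898.66 = 2089.42
Services: 957.09 - 86.23 = 870.86
Trade balance = 2089.42 + 870.86 = 2960.28
(Excluded from the trade balance — primary income: interest paid on external government debt 265.16, interest received on holdings of foreign bonds 401.35; secondary income: official development assistance provided to other countries 153.11, official foreign aid grants received (current) 163.33, personal remittances received from nationals working abroad 314.51; capital account: capital transfers received from emigrants 36.76; financial account: purchases of foreign government bonds by domestic residents 506.88, increase in resident deposits held at foreign banks 202.41.)

2960.28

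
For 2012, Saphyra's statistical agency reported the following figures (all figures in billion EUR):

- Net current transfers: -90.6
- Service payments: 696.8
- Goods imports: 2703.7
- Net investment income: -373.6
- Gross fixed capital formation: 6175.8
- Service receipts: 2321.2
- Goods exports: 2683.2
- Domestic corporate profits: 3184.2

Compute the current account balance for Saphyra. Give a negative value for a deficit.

Goods balance = 2683.2 - 2703.7 = -20.5
Services balance = 2321.2 - 696.8 = 1624.4
Trade balance (goods + services) = -20.5 + 1624.4 = 1603.9
Net primary income = -373.6
Net secondary income = -90.6
Current account = 1603.9 + (-373.6) + (-90.6) = 1139.7

1139.7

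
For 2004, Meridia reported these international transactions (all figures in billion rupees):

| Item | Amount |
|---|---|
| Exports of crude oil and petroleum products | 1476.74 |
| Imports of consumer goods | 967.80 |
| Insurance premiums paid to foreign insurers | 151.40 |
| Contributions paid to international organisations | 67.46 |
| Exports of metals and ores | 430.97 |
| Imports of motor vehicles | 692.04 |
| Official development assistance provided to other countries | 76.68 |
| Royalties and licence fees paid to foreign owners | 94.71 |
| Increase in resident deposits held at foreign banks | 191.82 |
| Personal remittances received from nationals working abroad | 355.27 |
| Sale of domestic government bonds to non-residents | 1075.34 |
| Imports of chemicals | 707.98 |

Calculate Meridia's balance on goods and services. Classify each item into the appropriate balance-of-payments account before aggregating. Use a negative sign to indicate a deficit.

Goods: -692.04 + 1476.74 - 707.98 + 430.97 - 967.80 = -460.11
Services: -94.71 - 151.40 = -246.11
Trade balance = -460.11 + (-246.11) = -706.22
(Excluded from the trade balance — secondary income: contributions paid to international organisations 67.46, official development assistance provided to other countries 76.68, personal remittances received from nationals working abroad 355.27; financial account: increase in resident deposits held at foreign banks 191.82, sale of domestic government bonds to non-residents 1075.34.)

-706.22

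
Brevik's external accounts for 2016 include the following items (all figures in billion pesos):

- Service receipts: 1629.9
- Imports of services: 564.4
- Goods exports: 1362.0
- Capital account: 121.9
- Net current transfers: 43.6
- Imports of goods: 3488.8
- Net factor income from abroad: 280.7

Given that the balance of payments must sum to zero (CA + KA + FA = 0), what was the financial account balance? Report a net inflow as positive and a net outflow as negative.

615.1

Goods balance = 1362.0 - 3488.8 = -2126.8
Services balance = 1629.9 - 564.4 = 1065.5
Trade balance (goods + services) = -2126.8 + 1065.5 = -1061.3
Net primary income = 280.7
Net secondary income = 43.6
Current account = -1061.3 + 280.7 + 43.6 = -737.0
Financial account = -(-737.0 + 121.9) = 615.1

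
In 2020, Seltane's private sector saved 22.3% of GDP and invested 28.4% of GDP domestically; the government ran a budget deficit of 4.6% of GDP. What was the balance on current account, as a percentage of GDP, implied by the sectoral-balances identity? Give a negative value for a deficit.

By the sectoral-balances identity, CA = (S_private - I) + (T - G).
Private balance = 22.3 - 28.4 = -6.1
Government balance (T - G) = -4.6
CA = -6.1 + (-4.6) = -10.7

-10.7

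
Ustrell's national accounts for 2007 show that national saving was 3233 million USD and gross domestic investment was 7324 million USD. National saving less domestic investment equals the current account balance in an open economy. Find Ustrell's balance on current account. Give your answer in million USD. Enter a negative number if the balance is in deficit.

-4091

S - I = CA (net lending to the rest of the world).
CA = S - I = 3233 - 7324 = -4091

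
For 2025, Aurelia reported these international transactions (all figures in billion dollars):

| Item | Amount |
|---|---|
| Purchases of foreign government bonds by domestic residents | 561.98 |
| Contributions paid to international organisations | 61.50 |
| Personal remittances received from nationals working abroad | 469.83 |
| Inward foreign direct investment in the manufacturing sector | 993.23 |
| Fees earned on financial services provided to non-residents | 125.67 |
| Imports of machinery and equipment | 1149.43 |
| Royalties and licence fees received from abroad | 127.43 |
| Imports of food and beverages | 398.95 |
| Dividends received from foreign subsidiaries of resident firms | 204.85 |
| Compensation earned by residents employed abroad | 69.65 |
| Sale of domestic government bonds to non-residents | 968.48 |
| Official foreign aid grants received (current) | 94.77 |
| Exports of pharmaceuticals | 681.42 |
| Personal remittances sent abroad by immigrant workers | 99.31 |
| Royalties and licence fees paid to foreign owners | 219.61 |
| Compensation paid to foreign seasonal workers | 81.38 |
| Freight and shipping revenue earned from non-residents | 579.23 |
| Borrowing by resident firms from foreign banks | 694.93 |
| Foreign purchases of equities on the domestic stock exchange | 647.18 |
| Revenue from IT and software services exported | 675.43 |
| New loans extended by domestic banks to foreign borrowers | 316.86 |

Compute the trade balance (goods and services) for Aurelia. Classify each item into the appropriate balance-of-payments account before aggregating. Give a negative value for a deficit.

Goods: -398.95 + 681.42 - 1149.43 = -866.96
Services: 127.43 + 579.23 + 125.67 - 219.61 + 675.43 = 1288.15
Trade balance = -866.96 + 1288.15 = 421.19
(Excluded from the trade balance — financial account: purchases of foreign government bonds by domestic residents 561.98, inward foreign direct investment in the manufacturing sector 993.23, sale of domestic government bonds to non-residents 968.48, borrowing by resident firms from foreign banks 694.93, foreign purchases of equities on the domestic stock exchange 647.18, new loans extended by domestic banks to foreign borrowers 316.86; secondary income: contributions paid to international organisations 61.50, personal remittances received from nationals working abroad 469.83, official foreign aid grants received (current) 94.77, personal remittances sent abroad by immigrant workers 99.31; primary income: dividends received from foreign subsidiaries of resident firms 204.85, compensation earned by residents employed abroad 69.65, compensation paid to foreign seasonal workers 81.38.)

421.19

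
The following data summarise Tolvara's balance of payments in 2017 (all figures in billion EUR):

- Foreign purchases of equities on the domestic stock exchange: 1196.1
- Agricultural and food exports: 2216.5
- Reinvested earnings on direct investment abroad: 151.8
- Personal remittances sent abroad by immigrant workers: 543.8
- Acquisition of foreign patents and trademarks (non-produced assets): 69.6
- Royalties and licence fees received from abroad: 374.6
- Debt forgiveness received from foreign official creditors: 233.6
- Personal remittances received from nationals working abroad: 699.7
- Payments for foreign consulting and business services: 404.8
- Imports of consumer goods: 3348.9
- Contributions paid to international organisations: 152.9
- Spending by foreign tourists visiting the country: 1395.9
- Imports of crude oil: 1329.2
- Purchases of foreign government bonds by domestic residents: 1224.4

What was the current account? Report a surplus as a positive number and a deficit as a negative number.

Goods: 2216.5 - 1329.2 - 3348.9 = -2461.6
Services: 374.6 + 1395.9 - 404.8 = 1365.7
Primary income: 151.8
Secondary income: 699.7 - 152.9 - 543.8 = 3.0
Current account = (-2461.6) + 1365.7 + 151.8 + 3.0 = -941.1
(Excluded from the current account — financial account: foreign purchases of equities on the domestic stock exchange 1196.1, purchases of foreign government bonds by domestic residents 1224.4; capital account: acquisition of foreign patents and trademarks (non-produced assets) 69.6, debt forgiveness received from foreign official creditors 233.6.)

-941.1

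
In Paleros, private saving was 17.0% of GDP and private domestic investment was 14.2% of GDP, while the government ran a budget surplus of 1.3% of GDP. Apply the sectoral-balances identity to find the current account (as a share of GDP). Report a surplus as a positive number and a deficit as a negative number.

By the sectoral-balances identity, CA = (S_private - I) + (T - G).
Private balance = 17.0 - 14.2 = 2.8
Government balance (T - G) = 1.3
CA = 2.8 + 1.3 = 4.1

4.1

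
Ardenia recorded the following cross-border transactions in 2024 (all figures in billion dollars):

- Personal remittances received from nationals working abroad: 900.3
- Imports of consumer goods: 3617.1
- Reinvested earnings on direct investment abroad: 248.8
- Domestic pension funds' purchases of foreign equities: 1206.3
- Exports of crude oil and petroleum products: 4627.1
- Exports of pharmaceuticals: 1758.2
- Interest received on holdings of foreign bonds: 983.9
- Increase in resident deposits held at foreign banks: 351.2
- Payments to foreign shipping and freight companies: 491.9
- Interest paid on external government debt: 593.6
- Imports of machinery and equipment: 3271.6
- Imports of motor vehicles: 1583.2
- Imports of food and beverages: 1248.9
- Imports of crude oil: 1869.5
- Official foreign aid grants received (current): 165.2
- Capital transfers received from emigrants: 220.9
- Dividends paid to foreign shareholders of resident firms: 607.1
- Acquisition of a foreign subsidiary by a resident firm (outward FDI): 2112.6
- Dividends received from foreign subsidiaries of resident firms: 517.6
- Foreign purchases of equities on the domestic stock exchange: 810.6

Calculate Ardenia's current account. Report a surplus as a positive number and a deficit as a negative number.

-4081.8

Goods: -3617.1 - 1869.5 - 1583.2 + 4627.1 - 3271.6 - 1248.9 + 1758.2 = -5205.0
Services: -491.9
Primary income: -593.6 + 248.8 - 607.1 + 517.6 + 983.9 = 549.6
Secondary income: 900.3 + 165.2 = 1065.5
Current account = (-5205.0) + (-491.9) + 549.6 + 1065.5 = -4081.8
(Excluded from the current account — financial account: domestic pension funds' purchases of foreign equities 1206.3, increase in resident deposits held at foreign banks 351.2, acquisition of a foreign subsidiary by a resident firm (outward FDI) 2112.6, foreign purchases of equities on the domestic stock exchange 810.6; capital account: capital transfers received from emigrants 220.9.)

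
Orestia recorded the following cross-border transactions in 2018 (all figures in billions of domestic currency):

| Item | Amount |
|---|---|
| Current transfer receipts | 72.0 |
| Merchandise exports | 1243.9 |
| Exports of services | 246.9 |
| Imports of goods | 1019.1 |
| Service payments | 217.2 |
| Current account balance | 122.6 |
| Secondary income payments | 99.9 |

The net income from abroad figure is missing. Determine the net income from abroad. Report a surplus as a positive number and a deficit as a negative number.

Current account = goods balance + services balance + net primary income + net secondary income
Sum of the known components = 226.6
Net income from abroad = CA - (known components) = 122.6 - 226.6 = -104.0

-104.0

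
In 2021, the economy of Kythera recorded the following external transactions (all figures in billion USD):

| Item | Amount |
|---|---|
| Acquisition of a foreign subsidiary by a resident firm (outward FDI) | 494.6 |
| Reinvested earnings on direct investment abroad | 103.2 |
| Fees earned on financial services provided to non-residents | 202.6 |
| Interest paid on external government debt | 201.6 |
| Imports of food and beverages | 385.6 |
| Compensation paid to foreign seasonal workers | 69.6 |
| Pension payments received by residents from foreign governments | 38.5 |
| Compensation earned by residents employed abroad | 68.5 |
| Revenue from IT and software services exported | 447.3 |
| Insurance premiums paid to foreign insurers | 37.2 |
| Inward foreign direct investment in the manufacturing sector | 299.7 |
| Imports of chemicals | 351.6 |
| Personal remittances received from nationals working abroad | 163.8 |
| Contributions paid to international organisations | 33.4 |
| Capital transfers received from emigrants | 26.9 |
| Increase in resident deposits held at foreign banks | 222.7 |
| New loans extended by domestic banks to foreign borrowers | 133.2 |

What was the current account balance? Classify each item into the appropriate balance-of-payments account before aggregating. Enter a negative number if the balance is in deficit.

-55.1

Goods: -385.6 - 351.6 = -737.2
Services: 447.3 - 37.2 + 202.6 = 612.7
Primary income: 68.5 + 103.2 - 69.6 - 201.6 = -99.5
Secondary income: 163.8 + 38.5 - 33.4 = 168.9
Current account = (-737.2) + 612.7 + (-99.5) + 168.9 = -55.1
(Excluded from the current account — financial account: acquisition of a foreign subsidiary by a resident firm (outward FDI) 494.6, inward foreign direct investment in the manufacturing sector 299.7, increase in resident deposits held at foreign banks 222.7, new loans extended by domestic banks to foreign borrowers 133.2; capital account: capital transfers received from emigrants 26.9.)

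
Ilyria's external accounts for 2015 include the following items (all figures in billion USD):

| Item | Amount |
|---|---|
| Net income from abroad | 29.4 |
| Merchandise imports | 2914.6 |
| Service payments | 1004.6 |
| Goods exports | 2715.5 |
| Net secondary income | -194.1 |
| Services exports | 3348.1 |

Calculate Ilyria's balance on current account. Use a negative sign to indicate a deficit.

Goods balance = 2715.5 - 2914.6 = -199.1
Services balance = 3348.1 - 1004.6 = 2343.5
Trade balance (goods + services) = -199.1 + 2343.5 = 2144.4
Net primary income = 29.4
Net secondary income = -194.1
Current account = 2144.4 + 29.4 + (-194.1) = 1979.7

1979.7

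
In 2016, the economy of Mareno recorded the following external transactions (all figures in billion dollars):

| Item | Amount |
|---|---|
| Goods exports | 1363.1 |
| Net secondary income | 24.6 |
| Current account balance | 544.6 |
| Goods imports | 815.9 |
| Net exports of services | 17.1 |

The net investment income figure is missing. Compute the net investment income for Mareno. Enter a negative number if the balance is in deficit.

-44.3

Current account = goods balance + services balance + net primary income + net secondary income
Sum of the known components = 588.9
Net investment income = CA - (known components) = 544.6 - 588.9 = -44.3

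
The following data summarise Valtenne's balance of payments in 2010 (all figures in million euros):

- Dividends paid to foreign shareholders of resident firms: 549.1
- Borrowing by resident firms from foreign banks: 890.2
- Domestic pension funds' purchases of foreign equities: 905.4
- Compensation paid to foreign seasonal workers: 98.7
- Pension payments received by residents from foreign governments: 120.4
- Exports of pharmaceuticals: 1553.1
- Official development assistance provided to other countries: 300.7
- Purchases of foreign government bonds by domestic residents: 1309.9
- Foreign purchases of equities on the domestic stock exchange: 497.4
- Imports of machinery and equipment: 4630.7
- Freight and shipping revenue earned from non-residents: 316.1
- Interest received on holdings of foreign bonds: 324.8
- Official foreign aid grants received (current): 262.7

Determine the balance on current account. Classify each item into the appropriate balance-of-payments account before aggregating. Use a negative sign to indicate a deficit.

Goods: -4630.7 + 1553.1 = -3077.6
Services: 316.1
Primary income: -549.1 - 98.7 + 324.8 = -323.0
Secondary income: -300.7 + 120.4 + 262.7 = 82.4
Current account = (-3077.6) + 316.1 + (-323.0) + 82.4 = -3002.1
(Excluded from the current account — financial account: borrowing by resident firms from foreign banks 890.2, domestic pension funds' purchases of foreign equities 905.4, purchases of foreign government bonds by domestic residents 1309.9, foreign purchases of equities on the domestic stock exchange 497.4.)

-3002.1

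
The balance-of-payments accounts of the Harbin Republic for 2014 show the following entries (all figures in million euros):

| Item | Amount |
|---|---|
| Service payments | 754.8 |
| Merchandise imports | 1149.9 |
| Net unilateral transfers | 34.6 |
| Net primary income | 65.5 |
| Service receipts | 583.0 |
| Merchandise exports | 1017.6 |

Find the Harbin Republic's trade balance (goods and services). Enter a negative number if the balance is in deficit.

-304.1

Goods balance = 1017.6 - 1149.9 = -132.3
Services balance = 583.0 - 754.8 = -171.8
Trade balance (goods + services) = -132.3 + (-171.8) = -304.1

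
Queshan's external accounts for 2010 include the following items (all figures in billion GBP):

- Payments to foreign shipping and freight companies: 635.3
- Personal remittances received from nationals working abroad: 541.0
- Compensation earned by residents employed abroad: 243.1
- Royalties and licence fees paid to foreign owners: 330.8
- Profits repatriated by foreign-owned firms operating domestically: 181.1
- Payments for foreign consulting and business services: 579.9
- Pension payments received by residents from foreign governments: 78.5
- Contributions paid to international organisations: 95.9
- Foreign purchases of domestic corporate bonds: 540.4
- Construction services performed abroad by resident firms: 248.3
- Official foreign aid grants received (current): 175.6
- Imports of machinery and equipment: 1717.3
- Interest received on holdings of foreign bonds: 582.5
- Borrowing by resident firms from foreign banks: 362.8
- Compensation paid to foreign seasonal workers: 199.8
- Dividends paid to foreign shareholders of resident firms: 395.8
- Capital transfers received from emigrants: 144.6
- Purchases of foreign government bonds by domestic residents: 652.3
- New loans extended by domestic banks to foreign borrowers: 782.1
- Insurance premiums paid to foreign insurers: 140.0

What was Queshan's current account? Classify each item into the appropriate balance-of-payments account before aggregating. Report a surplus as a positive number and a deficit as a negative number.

Goods: -1717.3
Services: 248.3 - 140.0 - 635.3 - 330.8 - 579.9 = -1437.7
Primary income: -181.1 + 582.5 - 395.8 - 199.8 + 243.1 = 48.9
Secondary income: 78.5 + 541.0 + 175.6 - 95.9 = 699.2
Current account = (-1717.3) + (-1437.7) + 48.9 + 699.2 = -2406.9
(Excluded from the current account — financial account: foreign purchases of domestic corporate bonds 540.4, borrowing by resident firms from foreign banks 362.8, purchases of foreign government bonds by domestic residents 652.3, new loans extended by domestic banks to foreign borrowers 782.1; capital account: capital transfers received from emigrants 144.6.)

-2406.9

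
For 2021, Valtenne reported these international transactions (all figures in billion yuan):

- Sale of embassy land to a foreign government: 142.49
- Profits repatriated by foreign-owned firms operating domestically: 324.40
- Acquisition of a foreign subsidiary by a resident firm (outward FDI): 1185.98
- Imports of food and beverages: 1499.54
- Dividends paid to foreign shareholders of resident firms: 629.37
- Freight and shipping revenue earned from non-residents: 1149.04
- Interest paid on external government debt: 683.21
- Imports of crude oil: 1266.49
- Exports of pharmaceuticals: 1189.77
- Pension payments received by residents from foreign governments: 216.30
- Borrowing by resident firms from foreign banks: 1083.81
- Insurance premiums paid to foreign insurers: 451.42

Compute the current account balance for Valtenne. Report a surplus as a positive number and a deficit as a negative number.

-2299.32

Goods: -1266.49 - 1499.54 + 1189.77 = -1576.26
Services: 1149.04 - 451.42 = 697.62
Primary income: -629.37 - 324.40 - 683.21 = -1636.98
Secondary income: 216.30
Current account = (-1576.26) + 697.62 + (-1636.98) + 216.30 = -2299.32
(Excluded from the current account — capital account: sale of embassy land to a foreign government 142.49; financial account: acquisition of a foreign subsidiary by a resident firm (outward FDI) 1185.98, borrowing by resident firms from foreign banks 1083.81.)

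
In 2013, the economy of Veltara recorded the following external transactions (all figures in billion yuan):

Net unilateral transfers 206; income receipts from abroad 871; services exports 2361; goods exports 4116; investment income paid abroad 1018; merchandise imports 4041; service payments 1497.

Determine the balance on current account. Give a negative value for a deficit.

998

Goods balance = 4116 - 4041 = 75
Services balance = 2361 - 1497 = 864
Trade balance (goods + services) = 75 + 864 = 939
Net primary income = 871 - 1018 = -147
Net secondary income = 206
Current account = 939 + (-147) + 206 = 998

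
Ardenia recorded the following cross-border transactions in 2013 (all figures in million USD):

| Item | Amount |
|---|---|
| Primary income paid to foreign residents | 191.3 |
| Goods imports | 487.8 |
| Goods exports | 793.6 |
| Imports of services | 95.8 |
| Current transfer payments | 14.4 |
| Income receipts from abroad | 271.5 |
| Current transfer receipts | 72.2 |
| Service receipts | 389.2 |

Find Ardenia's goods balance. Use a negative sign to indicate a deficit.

Goods balance = 793.6 - 487.8 = 305.8

305.8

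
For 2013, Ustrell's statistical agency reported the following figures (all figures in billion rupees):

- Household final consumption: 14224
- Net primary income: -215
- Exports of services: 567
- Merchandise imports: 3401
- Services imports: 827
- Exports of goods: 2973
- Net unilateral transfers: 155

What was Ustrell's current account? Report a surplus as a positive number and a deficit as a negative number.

-748

Goods balance = 2973 - 3401 = -428
Services balance = 567 - 827 = -260
Trade balance (goods + services) = -428 + (-260) = -688
Net primary income = -215
Net secondary income = 155
Current account = -688 + (-215) + 155 = -748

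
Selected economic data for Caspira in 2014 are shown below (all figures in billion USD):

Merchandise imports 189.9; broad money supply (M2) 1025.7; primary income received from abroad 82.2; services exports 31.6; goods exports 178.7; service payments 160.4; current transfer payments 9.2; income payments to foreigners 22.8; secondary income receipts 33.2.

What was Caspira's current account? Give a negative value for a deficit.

Goods balance = 178.7 - 189.9 = -11.2
Services balance = 31.6 - 160.4 = -128.8
Trade balance (goods + services) = -11.2 + (-128.8) = -140.0
Net primary income = 82.2 - 22.8 = 59.4
Net secondary income = 33.2 - 9.2 = 24.0
Current account = -140.0 + 59.4 + 24.0 = -56.6

-56.6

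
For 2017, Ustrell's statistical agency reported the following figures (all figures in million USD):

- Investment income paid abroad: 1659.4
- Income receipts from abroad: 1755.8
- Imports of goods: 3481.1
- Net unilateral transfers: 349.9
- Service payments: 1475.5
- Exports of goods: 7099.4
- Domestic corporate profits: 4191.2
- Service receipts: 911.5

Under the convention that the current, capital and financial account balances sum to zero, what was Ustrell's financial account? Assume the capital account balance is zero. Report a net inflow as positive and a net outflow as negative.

-3500.6

Goods balance = 7099.4 - 3481.1 = 3618.3
Services balance = 911.5 - 1475.5 = -564.0
Trade balance (goods + services) = 3618.3 + (-564.0) = 3054.3
Net primary income = 1755.8 - 1659.4 = 96.4
Net secondary income = 349.9
Current account = 3054.3 + 96.4 + 349.9 = 3500.6
Financial account = -(3500.6) = -3500.6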